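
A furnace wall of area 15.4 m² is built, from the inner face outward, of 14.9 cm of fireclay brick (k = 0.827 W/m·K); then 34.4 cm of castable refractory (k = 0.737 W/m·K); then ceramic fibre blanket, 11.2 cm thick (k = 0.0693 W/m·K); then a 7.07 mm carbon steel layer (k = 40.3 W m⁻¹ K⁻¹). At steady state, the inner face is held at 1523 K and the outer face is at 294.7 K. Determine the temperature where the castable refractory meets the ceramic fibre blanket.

Resistance network (inner→outer):
  R_fireclay brick = L/(kA) = 0.149/(0.827·15.4) = 0.01170 K/W
  R_castable refractory = L/(kA) = 0.344/(0.737·15.4) = 0.03031 K/W
  R_ceramic fibre blanket = L/(kA) = 0.112/(0.0693·15.4) = 0.1049 K/W
  R_carbon steel = L/(kA) = 0.00707/(40.3·15.4) = 1.139×10^-5 K/W
ΣR = 0.01170 + 0.03031 + 0.1049 + 1.139×10^-5 = 0.1469 K/W
Q = ΔT/ΣR = (1523 K − 294.7 K)/0.1469 = 8361 W
From the inner boundary to the castable refractory/ceramic fibre blanket interface, ΣR_partial = 0.04201 K/W.
T_interface = T_in − Q·ΣR_partial = 1523 K − (8361)(0.04201) = 1172 K

T = 1172 K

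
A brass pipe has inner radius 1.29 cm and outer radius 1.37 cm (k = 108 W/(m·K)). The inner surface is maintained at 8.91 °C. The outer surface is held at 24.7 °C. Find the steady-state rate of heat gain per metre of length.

Q' = 2πk·ΔT/ln(r₂/r₁) = 2π × 108 × 15.79 / ln(0.0137/0.0129) = 1.78×10^5 W/m

Q' = 178 kW/m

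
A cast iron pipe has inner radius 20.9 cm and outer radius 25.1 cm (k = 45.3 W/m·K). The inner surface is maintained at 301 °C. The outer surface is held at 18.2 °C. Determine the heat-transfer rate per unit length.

Q' = 2πk·ΔT/ln(r₂/r₁) = 2π × 45.3 × 282.8 / ln(0.251/0.209) = 4.40×10^5 W/m

Q' = 440 kW/m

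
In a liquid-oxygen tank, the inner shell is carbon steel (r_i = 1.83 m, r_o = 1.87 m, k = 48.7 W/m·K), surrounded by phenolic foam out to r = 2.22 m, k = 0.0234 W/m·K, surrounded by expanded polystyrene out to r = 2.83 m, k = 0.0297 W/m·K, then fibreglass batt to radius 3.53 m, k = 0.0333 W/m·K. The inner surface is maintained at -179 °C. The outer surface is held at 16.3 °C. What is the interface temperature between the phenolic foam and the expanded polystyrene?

Resistance network (inner→outer):
  R_carbon steel = (1/1.83 − 1/1.87)/(4πk) = 0.01169/(4π·48.7) = 1.910×10^-5 K/W
  R_phenolic foam = (1/1.87 − 1/2.22)/(4πk) = 0.08431/(4π·0.0234) = 0.2867 K/W
  R_expanded polystyrene = (1/2.22 − 1/2.83)/(4πk) = 0.09709/(4π·0.0297) = 0.2602 K/W
  R_fibreglass batt = (1/2.83 − 1/3.53)/(4πk) = 0.07007/(4π·0.0333) = 0.1674 K/W
ΣR = 1.910×10^-5 + 0.2867 + 0.2602 + 0.1674 = 0.7143 K/W
Q = ΔT/ΣR = (-179 °C − 16.3 °C)/0.7143 = -273.4 W
From the inner boundary to the phenolic foam/expanded polystyrene interface, ΣR_partial = 0.2867 K/W.
T_interface = T_in − Q·ΣR_partial = -179 °C − (-273.4)(0.2867) = -101 °C

T = -101 °C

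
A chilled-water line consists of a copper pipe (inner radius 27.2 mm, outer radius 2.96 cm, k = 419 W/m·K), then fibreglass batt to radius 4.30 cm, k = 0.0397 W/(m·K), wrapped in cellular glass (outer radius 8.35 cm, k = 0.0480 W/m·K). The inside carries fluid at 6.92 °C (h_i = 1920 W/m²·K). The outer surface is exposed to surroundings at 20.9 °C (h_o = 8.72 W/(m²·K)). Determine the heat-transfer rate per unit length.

Q' = 3.57 W/m

Treat each layer as a resistance in series:
  R'_conv,in = 1/(2πr h) = 1/(2π·0.0272·1920) = 0.003048 m·K/W
  R'_copper = ln(0.0296/0.0272)/(2πk) = 0.08456/(2π·419) = 3.212×10^-5 m·K/W
  R'_fibreglass batt = ln(0.0430/0.0296)/(2πk) = 0.3734/(2π·0.0397) = 1.497 m·K/W
  R'_cellular glass = ln(0.0835/0.0430)/(2πk) = 0.6636/(2π·0.0480) = 2.200 m·K/W
  R'_conv,out = 1/(2πr h) = 1/(2π·0.0835·8.72) = 0.2186 m·K/W
ΣR = 0.003048 + 3.212×10^-5 + 1.497 + 2.200 + 0.2186 = 3.919 m·K/W
Q' = ΔT/ΣR = (6.92 °C − 20.9 °C)/3.919 = -3.57 W/m
(Negative Q' ⇒ heat flows inward; heat gain = 3.57 W/m.)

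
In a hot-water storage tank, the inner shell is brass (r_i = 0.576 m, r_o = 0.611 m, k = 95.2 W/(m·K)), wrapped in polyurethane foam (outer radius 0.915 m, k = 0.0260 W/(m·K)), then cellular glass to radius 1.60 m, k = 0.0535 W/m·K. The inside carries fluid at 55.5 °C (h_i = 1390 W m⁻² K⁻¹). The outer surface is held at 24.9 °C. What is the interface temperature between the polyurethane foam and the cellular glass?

Series thermal resistances, inner to outer:
  R_conv,in = 1/(4πr²h) = 1/(4π·0.576²·1390) = 1.726×10^-4 K/W
  R_brass = (1/0.576 − 1/0.611)/(4πk) = 0.09945/(4π·95.2) = 8.313×10^-5 K/W
  R_polyurethane foam = (1/0.611 − 1/0.915)/(4πk) = 0.5438/(4π·0.0260) = 1.664 K/W
  R_cellular glass = (1/0.915 − 1/1.60)/(4πk) = 0.4679/(4π·0.0535) = 0.6960 K/W
ΣR = 1.726×10^-4 + 8.313×10^-5 + 1.664 + 0.6960 = 2.360 K/W
Q = ΔT/ΣR = (55.5 °C − 24.9 °C)/2.360 = 12.97 W
From the inner boundary to the polyurethane foam/cellular glass interface, ΣR_partial = 1.664 K/W.
T_interface = T_in − Q·ΣR_partial = 55.5 °C − (12.97)(1.664) = 33.9 °C

T = 33.9 °C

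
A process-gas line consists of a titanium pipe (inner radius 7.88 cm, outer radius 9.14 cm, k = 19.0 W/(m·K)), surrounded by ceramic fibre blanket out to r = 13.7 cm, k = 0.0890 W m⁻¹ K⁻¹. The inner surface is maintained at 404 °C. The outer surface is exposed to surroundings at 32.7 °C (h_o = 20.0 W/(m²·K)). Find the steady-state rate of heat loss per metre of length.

Series thermal resistances, inner to outer:
  R'_titanium = ln(0.0914/0.0788)/(2πk) = 0.1483/(2π·19.0) = 0.001243 m·K/W
  R'_ceramic fibre blanket = ln(0.137/0.0914)/(2πk) = 0.4047/(2π·0.0890) = 0.7238 m·K/W
  R'_conv,out = 1/(2πr h) = 1/(2π·0.137·20.0) = 0.05809 m·K/W
ΣR = 0.001243 + 0.7238 + 0.05809 = 0.7831 m·K/W
Q' = ΔT/ΣR = (404 °C − 32.7 °C)/0.7831 = 474 W/m

Q' = 474 W/m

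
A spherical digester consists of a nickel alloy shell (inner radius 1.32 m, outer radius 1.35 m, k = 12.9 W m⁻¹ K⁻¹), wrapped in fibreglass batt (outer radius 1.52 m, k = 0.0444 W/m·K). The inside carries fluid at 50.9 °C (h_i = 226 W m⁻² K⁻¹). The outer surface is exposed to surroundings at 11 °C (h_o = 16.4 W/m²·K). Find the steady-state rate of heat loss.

Treat each layer as a resistance in series:
  R_conv,in = 1/(4πr²h) = 1/(4π·1.32²·226) = 2.021×10^-4 K/W
  R_nickel alloy = (1/1.32 − 1/1.35)/(4πk) = 0.01684/(4π·12.9) = 1.039×10^-4 K/W
  R_fibreglass batt = (1/1.35 − 1/1.52)/(4πk) = 0.08285/(4π·0.0444) = 0.1485 K/W
  R_conv,out = 1/(4πr²h) = 1/(4π·1.52²·16.4) = 0.002100 K/W
ΣR = 2.021×10^-4 + 1.039×10^-4 + 0.1485 + 0.002100 = 0.1509 K/W
Q = ΔT/ΣR = (50.9 °C − 11 °C)/0.1509 = 264 W

Q = 264 W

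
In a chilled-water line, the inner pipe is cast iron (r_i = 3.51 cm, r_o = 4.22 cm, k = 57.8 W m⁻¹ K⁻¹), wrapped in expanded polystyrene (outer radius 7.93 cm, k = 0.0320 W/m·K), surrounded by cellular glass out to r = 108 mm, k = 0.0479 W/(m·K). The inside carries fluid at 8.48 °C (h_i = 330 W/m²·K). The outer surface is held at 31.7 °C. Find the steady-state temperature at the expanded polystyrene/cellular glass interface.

Treat each layer as a resistance in series:
  R'_conv,in = 1/(2πr h) = 1/(2π·0.0351·330) = 0.01374 m·K/W
  R'_cast iron = ln(0.0422/0.0351)/(2πk) = 0.1842/(2π·57.8) = 5.073×10^-4 m·K/W
  R'_expanded polystyrene = ln(0.0793/0.0422)/(2πk) = 0.6308/(2π·0.0320) = 3.137 m·K/W
  R'_cellular glass = ln(0.108/0.0793)/(2πk) = 0.3089/(2π·0.0479) = 1.026 m·K/W
ΣR = 0.01374 + 5.073×10^-4 + 3.137 + 1.026 = 4.177 m·K/W
Q' = ΔT/ΣR = (8.48 °C − 31.7 °C)/4.177 = -5.559 W/m
From the inner boundary to the expanded polystyrene/cellular glass interface, ΣR_partial = 3.151 m·K/W.
T_interface = T_in − Q'·ΣR_partial = 8.48 °C − (-5.559)(3.151) = 26.0 °C

T = 26.0 °C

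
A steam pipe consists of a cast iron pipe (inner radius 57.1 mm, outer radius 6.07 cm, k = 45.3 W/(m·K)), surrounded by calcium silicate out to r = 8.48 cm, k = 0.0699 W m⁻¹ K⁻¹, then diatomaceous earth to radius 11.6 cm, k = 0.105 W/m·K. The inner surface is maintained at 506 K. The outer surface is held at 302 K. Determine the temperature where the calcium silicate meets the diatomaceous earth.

T = 380 K

Treat each layer as a resistance in series:
  R'_cast iron = ln(0.0607/0.0571)/(2πk) = 0.06114/(2π·45.3) = 2.148×10^-4 m·K/W
  R'_calcium silicate = ln(0.0848/0.0607)/(2πk) = 0.3344/(2π·0.0699) = 0.7613 m·K/W
  R'_diatomaceous earth = ln(0.116/0.0848)/(2πk) = 0.3133/(2π·0.105) = 0.4749 m·K/W
ΣR = 2.148×10^-4 + 0.7613 + 0.4749 = 1.236 m·K/W
Q' = ΔT/ΣR = (506 K − 302 K)/1.236 = 165.0 W/m
From the inner boundary to the calcium silicate/diatomaceous earth interface, ΣR_partial = 0.7615 m·K/W.
T_interface = T_in − Q'·ΣR_partial = 506 K − (165.0)(0.7615) = 380 K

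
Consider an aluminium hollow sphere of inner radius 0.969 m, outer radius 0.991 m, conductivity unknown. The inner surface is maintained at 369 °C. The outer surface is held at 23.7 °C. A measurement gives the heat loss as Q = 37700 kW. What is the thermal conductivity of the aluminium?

ΣR = ΔT/Q = |369 − 23.7|/3.77×10^7 = 9.159×10^-6 K/W
(1/r₁−1/r₂)/(4πk) = 9.159×10^-6 ⇒ k = 0.02291/(4π·9.159×10^-6) = 199 W/m·K

k = 199 W/m·K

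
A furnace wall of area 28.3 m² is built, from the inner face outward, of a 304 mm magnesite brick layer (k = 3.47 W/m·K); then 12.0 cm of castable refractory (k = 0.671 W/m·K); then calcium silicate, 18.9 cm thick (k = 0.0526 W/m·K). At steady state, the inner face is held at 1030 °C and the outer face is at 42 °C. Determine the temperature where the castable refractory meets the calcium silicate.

Series thermal resistances, inner to outer:
  R_magnesite brick = L/(kA) = 0.304/(3.47·28.3) = 0.003096 K/W
  R_castable refractory = L/(kA) = 0.120/(0.671·28.3) = 0.006319 K/W
  R_calcium silicate = L/(kA) = 0.189/(0.0526·28.3) = 0.1270 K/W
ΣR = 0.003096 + 0.006319 + 0.1270 = 0.1364 K/W
Q = ΔT/ΣR = (1030 °C − 42 °C)/0.1364 = 7243 W
From the inner boundary to the castable refractory/calcium silicate interface, ΣR_partial = 0.009415 K/W.
T_interface = T_in − Q·ΣR_partial = 1030 °C − (7243)(0.009415) = 962 °C

T = 962 °C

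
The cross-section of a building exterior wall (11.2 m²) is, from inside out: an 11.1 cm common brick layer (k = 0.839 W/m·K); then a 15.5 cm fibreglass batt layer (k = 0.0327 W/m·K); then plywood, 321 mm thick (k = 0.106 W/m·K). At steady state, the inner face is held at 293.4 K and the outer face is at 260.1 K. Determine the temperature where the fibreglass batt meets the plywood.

Series thermal resistances, inner to outer:
  R_common brick = L/(kA) = 0.111/(0.839·11.2) = 0.01181 K/W
  R_fibreglass batt = L/(kA) = 0.155/(0.0327·11.2) = 0.4232 K/W
  R_plywood = L/(kA) = 0.321/(0.106·11.2) = 0.2704 K/W
ΣR = 0.01181 + 0.4232 + 0.2704 = 0.7054 K/W
Q = ΔT/ΣR = (293.4 K − 260.1 K)/0.7054 = 47.21 W
From the inner boundary to the fibreglass batt/plywood interface, ΣR_partial = 0.4350 K/W.
T_interface = T_in − Q·ΣR_partial = 293.4 K − (47.21)(0.4350) = 272.86 K

T = 272.86 K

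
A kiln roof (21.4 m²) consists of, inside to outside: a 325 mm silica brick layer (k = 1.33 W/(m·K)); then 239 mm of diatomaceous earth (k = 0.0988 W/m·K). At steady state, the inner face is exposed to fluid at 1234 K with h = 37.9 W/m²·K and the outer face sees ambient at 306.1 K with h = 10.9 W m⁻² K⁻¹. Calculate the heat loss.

Resistance network (inner→outer):
  R_conv,in = 1/(hA) = 1/(37.9·21.4) = 0.001233 K/W
  R_silica brick = L/(kA) = 0.325/(1.33·21.4) = 0.01142 K/W
  R_diatomaceous earth = L/(kA) = 0.239/(0.0988·21.4) = 0.1130 K/W
  R_conv,out = 1/(hA) = 1/(10.9·21.4) = 0.004287 K/W
ΣR = 0.001233 + 0.01142 + 0.1130 + 0.004287 = 0.1299 K/W
Q = ΔT/ΣR = (1234 K − 306.1 K)/0.1299 = 7140 W

Q = 7.14 kW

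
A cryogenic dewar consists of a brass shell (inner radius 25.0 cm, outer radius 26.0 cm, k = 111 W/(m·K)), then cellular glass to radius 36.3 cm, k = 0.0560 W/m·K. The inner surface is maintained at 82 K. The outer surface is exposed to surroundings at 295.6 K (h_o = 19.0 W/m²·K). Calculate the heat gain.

Q = 135 W

Series thermal resistances, inner to outer:
  R_brass = (1/0.250 − 1/0.260)/(4πk) = 0.1538/(4π·111) = 1.103×10^-4 K/W
  R_cellular glass = (1/0.260 − 1/0.363)/(4πk) = 1.091/(4π·0.0560) = 1.551 K/W
  R_conv,out = 1/(4πr²h) = 1/(4π·0.363²·19.0) = 0.03179 K/W
ΣR = 1.103×10^-4 + 1.551 + 0.03179 = 1.583 K/W
Q = ΔT/ΣR = (82 K − 295.6 K)/1.583 = -135 W
(Negative Q ⇒ heat flows inward; heat gain = 135 W.)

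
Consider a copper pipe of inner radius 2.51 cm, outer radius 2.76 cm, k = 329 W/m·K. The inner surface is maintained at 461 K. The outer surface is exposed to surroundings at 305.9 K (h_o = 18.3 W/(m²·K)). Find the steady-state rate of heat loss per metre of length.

Q' = 492 W/m

Series thermal resistances, inner to outer:
  R'_copper = ln(0.0276/0.0251)/(2πk) = 0.09495/(2π·329) = 4.593×10^-5 m·K/W
  R'_conv,out = 1/(2πr h) = 1/(2π·0.0276·18.3) = 0.3151 m·K/W
ΣR = 4.593×10^-5 + 0.3151 = 0.3151 m·K/W
Q' = ΔT/ΣR = (461 K − 305.9 K)/0.3151 = 492 W/m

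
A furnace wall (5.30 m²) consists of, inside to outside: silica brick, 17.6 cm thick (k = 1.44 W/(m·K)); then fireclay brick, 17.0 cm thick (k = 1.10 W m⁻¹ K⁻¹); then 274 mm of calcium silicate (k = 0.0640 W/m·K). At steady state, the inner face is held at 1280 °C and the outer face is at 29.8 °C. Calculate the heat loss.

Treat each layer as a resistance in series:
  R_silica brick = L/(kA) = 0.176/(1.44·5.30) = 0.02306 K/W
  R_fireclay brick = L/(kA) = 0.170/(1.10·5.30) = 0.02916 K/W
  R_calcium silicate = L/(kA) = 0.274/(0.0640·5.30) = 0.8078 K/W
ΣR = 0.02306 + 0.02916 + 0.8078 = 0.8600 K/W
Q = ΔT/ΣR = (1280 °C − 29.8 °C)/0.8600 = 1450 W

Q = 1450 W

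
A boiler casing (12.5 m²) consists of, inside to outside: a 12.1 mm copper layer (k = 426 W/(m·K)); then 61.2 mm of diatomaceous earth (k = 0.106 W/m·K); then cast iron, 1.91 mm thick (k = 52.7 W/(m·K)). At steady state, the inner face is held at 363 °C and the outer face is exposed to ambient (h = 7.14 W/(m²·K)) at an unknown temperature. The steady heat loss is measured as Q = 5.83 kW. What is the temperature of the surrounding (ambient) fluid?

T_out = 28.4 °C

Series resistances:
  R_copper = L/(kA) = 0.0121/(426·12.5) = 2.272×10^-6 K/W
  R_diatomaceous earth = L/(kA) = 0.0612/(0.106·12.5) = 0.04619 K/W
  R_cast iron = L/(kA) = 0.00191/(52.7·12.5) = 2.899×10^-6 K/W
  R_conv,out = 1/(hA) = 1/(7.14·12.5) = 0.01120 K/W
ΣR = 0.05740 K/W
ΔT = Q·ΣR = 5830 × 0.05740 = 334.6 K
Heat flows outward, so T_out = T_in − ΔT = 363 − 334.6 = 28.4 °C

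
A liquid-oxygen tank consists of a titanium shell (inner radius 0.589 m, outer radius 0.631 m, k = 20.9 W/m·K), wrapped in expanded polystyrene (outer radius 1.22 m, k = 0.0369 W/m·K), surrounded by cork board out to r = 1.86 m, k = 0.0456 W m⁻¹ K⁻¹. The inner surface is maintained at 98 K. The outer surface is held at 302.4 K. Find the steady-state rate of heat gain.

Q = 95.4 W

Treat each layer as a resistance in series:
  R_titanium = (1/0.589 − 1/0.631)/(4πk) = 0.1130/(4π·20.9) = 4.303×10^-4 K/W
  R_expanded polystyrene = (1/0.631 − 1/1.22)/(4πk) = 0.7651/(4π·0.0369) = 1.650 K/W
  R_cork board = (1/1.22 − 1/1.86)/(4πk) = 0.2820/(4π·0.0456) = 0.4922 K/W
ΣR = 4.303×10^-4 + 1.650 + 0.4922 = 2.143 K/W
Q = ΔT/ΣR = (98 K − 302.4 K)/2.143 = -95.4 W
(Negative Q ⇒ heat flows inward; heat gain = 95.4 W.)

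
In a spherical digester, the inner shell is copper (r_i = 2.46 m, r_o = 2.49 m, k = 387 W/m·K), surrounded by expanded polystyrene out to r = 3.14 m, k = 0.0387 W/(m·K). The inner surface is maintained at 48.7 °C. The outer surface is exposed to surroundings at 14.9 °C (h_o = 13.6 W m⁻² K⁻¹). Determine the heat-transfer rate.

Treat each layer as a resistance in series:
  R_copper = (1/2.46 − 1/2.49)/(4πk) = 0.004898/(4π·387) = 1.007×10^-6 K/W
  R_expanded polystyrene = (1/2.49 − 1/3.14)/(4πk) = 0.08314/(4π·0.0387) = 0.1709 K/W
  R_conv,out = 1/(4πr²h) = 1/(4π·3.14²·13.6) = 5.935×10^-4 K/W
ΣR = 1.007×10^-6 + 0.1709 + 5.935×10^-4 = 0.1715 K/W
Q = ΔT/ΣR = (48.7 °C − 14.9 °C)/0.1715 = 197 W

Q = 197 W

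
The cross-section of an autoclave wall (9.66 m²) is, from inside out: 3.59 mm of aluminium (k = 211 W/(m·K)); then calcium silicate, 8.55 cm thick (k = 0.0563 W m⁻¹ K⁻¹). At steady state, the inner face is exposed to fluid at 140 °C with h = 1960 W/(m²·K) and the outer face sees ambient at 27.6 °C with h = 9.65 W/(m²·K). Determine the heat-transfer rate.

Q = 669 W

Treat each layer as a resistance in series:
  R_conv,in = 1/(hA) = 1/(1960·9.66) = 5.282×10^-5 K/W
  R_aluminium = L/(kA) = 0.00359/(211·9.66) = 1.761×10^-6 K/W
  R_calcium silicate = L/(kA) = 0.0855/(0.0563·9.66) = 0.1572 K/W
  R_conv,out = 1/(hA) = 1/(9.65·9.66) = 0.01073 K/W
ΣR = 5.282×10^-5 + 1.761×10^-6 + 0.1572 + 0.01073 = 0.1680 K/W
Q = ΔT/ΣR = (140 °C − 27.6 °C)/0.1680 = 669 W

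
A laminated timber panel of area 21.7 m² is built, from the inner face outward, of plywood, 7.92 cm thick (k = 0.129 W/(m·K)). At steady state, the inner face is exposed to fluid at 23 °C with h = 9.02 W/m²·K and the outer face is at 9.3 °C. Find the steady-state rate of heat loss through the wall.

Treat each layer as a resistance in series:
  R_conv,in = 1/(hA) = 1/(9.02·21.7) = 0.005109 K/W
  R_plywood = L/(kA) = 0.0792/(0.129·21.7) = 0.02829 K/W
ΣR = 0.005109 + 0.02829 = 0.03340 K/W
Q = ΔT/ΣR = (23 °C − 9.3 °C)/0.03340 = 410 W

Q = 410 W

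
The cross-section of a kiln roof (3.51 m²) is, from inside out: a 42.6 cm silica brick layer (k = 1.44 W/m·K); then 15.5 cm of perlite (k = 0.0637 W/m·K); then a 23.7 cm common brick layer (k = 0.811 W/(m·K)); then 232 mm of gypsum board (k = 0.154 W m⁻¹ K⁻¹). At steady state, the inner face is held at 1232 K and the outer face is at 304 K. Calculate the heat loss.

Q = 719 W

Resistance network (inner→outer):
  R_silica brick = L/(kA) = 0.426/(1.44·3.51) = 0.08428 K/W
  R_perlite = L/(kA) = 0.155/(0.0637·3.51) = 0.6932 K/W
  R_common brick = L/(kA) = 0.237/(0.811·3.51) = 0.08326 K/W
  R_gypsum board = L/(kA) = 0.232/(0.154·3.51) = 0.4292 K/W
ΣR = 0.08428 + 0.6932 + 0.08326 + 0.4292 = 1.290 K/W
Q = ΔT/ΣR = (1232 K − 304 K)/1.290 = 719 W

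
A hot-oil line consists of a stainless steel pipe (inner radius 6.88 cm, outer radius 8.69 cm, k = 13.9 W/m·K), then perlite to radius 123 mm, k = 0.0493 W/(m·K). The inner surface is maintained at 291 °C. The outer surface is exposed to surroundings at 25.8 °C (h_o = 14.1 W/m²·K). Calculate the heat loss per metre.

Q' = 218 W/m

Treat each layer as a resistance in series:
  R'_stainless steel = ln(0.0869/0.0688)/(2πk) = 0.2336/(2π·13.9) = 0.002674 m·K/W
  R'_perlite = ln(0.123/0.0869)/(2πk) = 0.3474/(2π·0.0493) = 1.122 m·K/W
  R'_conv,out = 1/(2πr h) = 1/(2π·0.123·14.1) = 0.09177 m·K/W
ΣR = 0.002674 + 1.122 + 0.09177 = 1.216 m·K/W
Q' = ΔT/ΣR = (291 °C − 25.8 °C)/1.216 = 218 W/m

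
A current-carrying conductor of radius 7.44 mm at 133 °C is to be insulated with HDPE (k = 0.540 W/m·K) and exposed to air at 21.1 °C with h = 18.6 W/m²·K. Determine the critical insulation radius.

For a cylinder, r_cr = k_ins/h = 0.540/18.6 = 0.0290 m = 2.90 cm

r_cr = 2.90 cm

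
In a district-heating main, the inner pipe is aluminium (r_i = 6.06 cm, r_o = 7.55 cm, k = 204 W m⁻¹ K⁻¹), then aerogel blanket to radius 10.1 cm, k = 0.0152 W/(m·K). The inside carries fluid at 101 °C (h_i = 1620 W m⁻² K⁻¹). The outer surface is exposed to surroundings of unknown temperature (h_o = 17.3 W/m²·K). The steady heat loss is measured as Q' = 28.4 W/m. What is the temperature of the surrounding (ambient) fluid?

Series resistances:
  R'_conv,in = 1/(2πr h) = 1/(2π·0.0606·1620) = 0.001621 m·K/W
  R'_aluminium = ln(0.0755/0.0606)/(2πk) = 0.2198/(2π·204) = 1.715×10^-4 m·K/W
  R'_aerogel blanket = ln(0.101/0.0755)/(2πk) = 0.2910/(2π·0.0152) = 3.047 m·K/W
  R'_conv,out = 1/(2πr h) = 1/(2π·0.101·17.3) = 0.09109 m·K/W
ΣR = 3.140 m·K/W
ΔT = Q'·ΣR = 28.4 × 3.140 = 89.18 K
Heat flows outward, so T_out = T_in − ΔT = 101 − 89.18 = 11.8 °C

T_out = 11.8 °C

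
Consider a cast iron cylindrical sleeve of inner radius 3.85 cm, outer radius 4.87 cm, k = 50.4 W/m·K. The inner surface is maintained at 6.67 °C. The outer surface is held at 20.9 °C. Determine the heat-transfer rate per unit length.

Q' = 19200 W/m

Q' = 2πk·ΔT/ln(r₂/r₁) = 2π × 50.4 × 14.23 / ln(0.0487/0.0385) = 19200 W/m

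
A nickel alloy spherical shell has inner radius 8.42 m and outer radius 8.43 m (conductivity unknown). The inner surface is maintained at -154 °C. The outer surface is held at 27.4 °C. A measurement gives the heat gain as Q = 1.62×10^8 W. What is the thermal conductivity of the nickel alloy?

k = 10.0 W/m·K

ΣR = ΔT/Q = |-154 − 27.4|/1.62×10^8 = 1.120×10^-6 K/W
(1/r₁−1/r₂)/(4πk) = 1.120×10^-6 ⇒ k = 1.409×10^-4/(4π·1.120×10^-6) = 10.0 W/m·K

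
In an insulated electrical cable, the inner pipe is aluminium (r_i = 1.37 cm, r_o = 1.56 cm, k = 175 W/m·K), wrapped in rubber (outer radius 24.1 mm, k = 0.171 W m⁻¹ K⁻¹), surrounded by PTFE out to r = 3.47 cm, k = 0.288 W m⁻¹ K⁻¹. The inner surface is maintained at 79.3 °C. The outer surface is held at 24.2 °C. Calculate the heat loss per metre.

Q' = 90.9 W/m

Series thermal resistances, inner to outer:
  R'_aluminium = ln(0.0156/0.0137)/(2πk) = 0.1299/(2π·175) = 1.181×10^-4 m·K/W
  R'_rubber = ln(0.0241/0.0156)/(2πk) = 0.4349/(2π·0.171) = 0.4048 m·K/W
  R'_PTFE = ln(0.0347/0.0241)/(2πk) = 0.3645/(2π·0.288) = 0.2014 m·K/W
ΣR = 1.181×10^-4 + 0.4048 + 0.2014 = 0.6063 m·K/W
Q' = ΔT/ΣR = (79.3 °C − 24.2 °C)/0.6063 = 90.9 W/m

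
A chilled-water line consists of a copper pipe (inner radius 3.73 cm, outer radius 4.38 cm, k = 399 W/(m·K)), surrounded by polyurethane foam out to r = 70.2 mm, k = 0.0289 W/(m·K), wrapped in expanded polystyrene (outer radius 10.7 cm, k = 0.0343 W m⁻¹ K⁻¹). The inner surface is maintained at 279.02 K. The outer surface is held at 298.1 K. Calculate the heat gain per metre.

Series thermal resistances, inner to outer:
  R'_copper = ln(0.0438/0.0373)/(2πk) = 0.1606/(2π·399) = 6.408×10^-5 m·K/W
  R'_polyurethane foam = ln(0.0702/0.0438)/(2πk) = 0.4717/(2π·0.0289) = 2.598 m·K/W
  R'_expanded polystyrene = ln(0.107/0.0702)/(2πk) = 0.4215/(2π·0.0343) = 1.956 m·K/W
ΣR = 6.408×10^-5 + 2.598 + 1.956 = 4.554 m·K/W
Q' = ΔT/ΣR = (279.02 K − 298.1 K)/4.554 = -4.19 W/m
(Negative Q' ⇒ heat flows inward; heat gain = 4.19 W/m.)

Q' = 4.19 W/m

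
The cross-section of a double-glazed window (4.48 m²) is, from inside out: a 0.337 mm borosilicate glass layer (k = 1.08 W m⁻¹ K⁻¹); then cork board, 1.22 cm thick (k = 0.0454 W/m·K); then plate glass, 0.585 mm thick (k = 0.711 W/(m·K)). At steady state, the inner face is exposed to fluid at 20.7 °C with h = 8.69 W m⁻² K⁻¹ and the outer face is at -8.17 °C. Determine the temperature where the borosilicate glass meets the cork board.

Resistance network (inner→outer):
  R_conv,in = 1/(hA) = 1/(8.69·4.48) = 0.02569 K/W
  R_borosilicate glass = L/(kA) = 3.37×10^-4/(1.08·4.48) = 6.965×10^-5 K/W
  R_cork board = L/(kA) = 0.0122/(0.0454·4.48) = 0.05998 K/W
  R_plate glass = L/(kA) = 5.85×10^-4/(0.711·4.48) = 1.837×10^-4 K/W
ΣR = 0.02569 + 6.965×10^-5 + 0.05998 + 1.837×10^-4 = 0.08592 K/W
Q = ΔT/ΣR = (20.7 °C − -8.17 °C)/0.08592 = 336.0 W
From the inner boundary to the borosilicate glass/cork board interface, ΣR_partial = 0.02576 K/W.
T_interface = T_in − Q·ΣR_partial = 20.7 °C − (336.0)(0.02576) = 12.0 °C

T = 12.0 °C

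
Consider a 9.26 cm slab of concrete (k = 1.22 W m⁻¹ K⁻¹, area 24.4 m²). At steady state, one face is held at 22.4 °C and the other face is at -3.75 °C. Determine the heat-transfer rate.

Q = 8.41 kW

Q = kA·ΔT/L = 1.22 × 24.4 × |22.4 °C − -3.75 °C| / 0.0926 = 8410 W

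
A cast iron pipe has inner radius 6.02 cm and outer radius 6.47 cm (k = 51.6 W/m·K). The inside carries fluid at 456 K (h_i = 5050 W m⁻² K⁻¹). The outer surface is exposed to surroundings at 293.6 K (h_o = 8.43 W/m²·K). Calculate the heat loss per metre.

Resistance network (inner→outer):
  R'_conv,in = 1/(2πr h) = 1/(2π·0.0602·5050) = 5.235×10^-4 m·K/W
  R'_cast iron = ln(0.0647/0.0602)/(2πk) = 0.07209/(2π·51.6) = 2.224×10^-4 m·K/W
  R'_conv,out = 1/(2πr h) = 1/(2π·0.0647·8.43) = 0.2918 m·K/W
ΣR = 5.235×10^-4 + 2.224×10^-4 + 0.2918 = 0.2925 m·K/W
Q' = ΔT/ΣR = (456 K − 293.6 K)/0.2925 = 555 W/m

Q' = 555 W/m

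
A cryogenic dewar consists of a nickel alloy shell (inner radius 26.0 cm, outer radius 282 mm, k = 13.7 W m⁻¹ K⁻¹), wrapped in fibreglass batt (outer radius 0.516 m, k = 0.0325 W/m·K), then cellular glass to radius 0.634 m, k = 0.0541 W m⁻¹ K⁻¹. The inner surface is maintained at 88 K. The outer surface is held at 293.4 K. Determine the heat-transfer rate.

Q = 46.0 W

Series thermal resistances, inner to outer:
  R_nickel alloy = (1/0.260 − 1/0.282)/(4πk) = 0.3001/(4π·13.7) = 0.001743 K/W
  R_fibreglass batt = (1/0.282 − 1/0.516)/(4πk) = 1.608/(4π·0.0325) = 3.938 K/W
  R_cellular glass = (1/0.516 − 1/0.634)/(4πk) = 0.3607/(4π·0.0541) = 0.5306 K/W
ΣR = 0.001743 + 3.938 + 0.5306 = 4.470 K/W
Q = ΔT/ΣR = (88 K − 293.4 K)/4.470 = -46.0 W
(Negative Q ⇒ heat flows inward; heat gain = 46.0 W.)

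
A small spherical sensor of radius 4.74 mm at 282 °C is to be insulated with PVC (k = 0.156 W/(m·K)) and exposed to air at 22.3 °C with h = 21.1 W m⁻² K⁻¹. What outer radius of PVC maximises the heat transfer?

r_cr = 1.48 cm

For a sphere, r_cr = 2k_ins/h = 2·0.156/21.1 = 0.0148 m = 1.48 cm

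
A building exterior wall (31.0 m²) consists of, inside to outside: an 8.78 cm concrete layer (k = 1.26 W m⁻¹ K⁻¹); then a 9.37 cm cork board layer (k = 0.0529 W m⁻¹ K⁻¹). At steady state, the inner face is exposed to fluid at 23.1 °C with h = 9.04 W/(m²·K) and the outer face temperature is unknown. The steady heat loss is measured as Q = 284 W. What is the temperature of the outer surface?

T_out = 5.22 °C

Series resistances:
  R_conv,in = 1/(hA) = 1/(9.04·31.0) = 0.003568 K/W
  R_concrete = L/(kA) = 0.0878/(1.26·31.0) = 0.002248 K/W
  R_cork board = L/(kA) = 0.0937/(0.0529·31.0) = 0.05714 K/W
ΣR = 0.06295 K/W
ΔT = Q·ΣR = 284 × 0.06295 = 17.88 K
Heat flows outward, so T_out = T_in − ΔT = 23.1 − 17.88 = 5.22 °C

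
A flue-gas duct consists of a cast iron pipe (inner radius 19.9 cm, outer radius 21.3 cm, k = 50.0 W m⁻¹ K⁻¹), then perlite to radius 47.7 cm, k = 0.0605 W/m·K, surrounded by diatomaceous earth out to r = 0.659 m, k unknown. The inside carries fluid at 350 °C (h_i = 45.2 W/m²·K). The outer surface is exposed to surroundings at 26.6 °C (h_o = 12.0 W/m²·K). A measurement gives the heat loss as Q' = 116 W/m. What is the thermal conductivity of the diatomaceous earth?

ΣR = ΔT/Q' = |350 − 26.6|/116 = 2.788 m·K/W
Known resistances:
  R'_conv,in = 1/(2πr h) = 1/(2π·0.199·45.2) = 0.01769 m·K/W
  R'_cast iron = ln(0.213/0.199)/(2πk) = 0.06799/(2π·50.0) = 2.164×10^-4 m·K/W
  R'_perlite = ln(0.477/0.213)/(2πk) = 0.8062/(2π·0.0605) = 2.121 m·K/W
  R'_conv,out = 1/(2πr h) = 1/(2π·0.659·12.0) = 0.02013 m·K/W
R_diatomaceous earth = ΣR − ΣR_known = 2.788 − 2.159 = 0.6290 m·K/W
ln(r₂/r₁)/(2πk) = 0.6290 ⇒ k = 0.3232/(2π·0.6290) = 0.0818 W/m·K

k = 0.0818 W/m·K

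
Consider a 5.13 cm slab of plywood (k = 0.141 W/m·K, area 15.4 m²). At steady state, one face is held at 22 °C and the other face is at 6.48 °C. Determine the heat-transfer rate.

Q = kA·ΔT/L = 0.141 × 15.4 × |22 °C − 6.48 °C| / 0.0513 = 657 W

Q = 657 W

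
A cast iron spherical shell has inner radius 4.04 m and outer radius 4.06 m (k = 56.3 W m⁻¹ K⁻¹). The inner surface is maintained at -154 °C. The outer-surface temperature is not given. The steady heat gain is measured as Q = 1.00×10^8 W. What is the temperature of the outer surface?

Series resistances:
  R_cast iron = (1/4.04 − 1/4.06)/(4πk) = 0.001219/(4π·56.3) = 1.723×10^-6 K/W
ΣR = 1.723×10^-6 K/W
ΔT = Q·ΣR = 1.00×10^8 × 1.723×10^-6 = 172.3 K
Heat flows inward, so T_out = T_in + ΔT = -154 + 172.3 = 18.3 °C

T_out = 18.3 °C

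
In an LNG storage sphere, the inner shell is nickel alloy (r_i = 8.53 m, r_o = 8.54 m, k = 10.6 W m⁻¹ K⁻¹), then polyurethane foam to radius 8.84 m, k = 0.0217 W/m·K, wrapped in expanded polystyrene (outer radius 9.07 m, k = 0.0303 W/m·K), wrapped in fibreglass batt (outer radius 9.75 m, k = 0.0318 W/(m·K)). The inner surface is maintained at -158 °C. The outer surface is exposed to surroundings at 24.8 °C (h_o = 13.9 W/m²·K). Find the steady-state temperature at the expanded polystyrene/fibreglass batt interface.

T = -60.4 °C

Resistance network (inner→outer):
  R_nickel alloy = (1/8.53 − 1/8.54)/(4πk) = 1.373×10^-4/(4π·10.6) = 1.031×10^-6 K/W
  R_polyurethane foam = (1/8.54 − 1/8.84)/(4πk) = 0.003974/(4π·0.0217) = 0.01457 K/W
  R_expanded polystyrene = (1/8.84 − 1/9.07)/(4πk) = 0.002869/(4π·0.0303) = 0.007534 K/W
  R_fibreglass batt = (1/9.07 − 1/9.75)/(4πk) = 0.007689/(4π·0.0318) = 0.01924 K/W
  R_conv,out = 1/(4πr²h) = 1/(4π·9.75²·13.9) = 6.022×10^-5 K/W
ΣR = 1.031×10^-6 + 0.01457 + 0.007534 + 0.01924 + 6.022×10^-5 = 0.04141 K/W
Q = ΔT/ΣR = (-158 °C − 24.8 °C)/0.04141 = -4414 W
From the inner boundary to the expanded polystyrene/fibreglass batt interface, ΣR_partial = 0.02211 K/W.
T_interface = T_in − Q·ΣR_partial = -158 °C − (-4414)(0.02211) = -60.4 °C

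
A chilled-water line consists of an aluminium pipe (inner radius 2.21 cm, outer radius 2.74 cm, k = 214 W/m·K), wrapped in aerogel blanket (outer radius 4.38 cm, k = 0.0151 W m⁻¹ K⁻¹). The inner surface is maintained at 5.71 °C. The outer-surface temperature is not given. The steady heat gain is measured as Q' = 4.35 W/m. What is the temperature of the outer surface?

Sum the resistances:
  R'_aluminium = ln(0.0274/0.0221)/(2πk) = 0.2150/(2π·214) = 1.599×10^-4 m·K/W
  R'_aerogel blanket = ln(0.0438/0.0274)/(2πk) = 0.4691/(2π·0.0151) = 4.944 m·K/W
ΣR = 4.944 m·K/W
ΔT = Q'·ΣR = 4.35 × 4.944 = 21.51 K
Heat flows inward, so T_out = T_in + ΔT = 5.71 + 21.51 = 27.2 °C

T_out = 27.2 °C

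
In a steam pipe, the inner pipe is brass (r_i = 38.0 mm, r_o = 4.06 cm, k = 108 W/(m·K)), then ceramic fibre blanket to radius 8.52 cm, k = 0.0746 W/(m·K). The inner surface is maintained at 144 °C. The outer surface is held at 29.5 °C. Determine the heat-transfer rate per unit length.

Series thermal resistances, inner to outer:
  R'_brass = ln(0.0406/0.0380)/(2πk) = 0.06618/(2π·108) = 9.753×10^-5 m·K/W
  R'_ceramic fibre blanket = ln(0.0852/0.0406)/(2πk) = 0.7412/(2π·0.0746) = 1.581 m·K/W
ΣR = 9.753×10^-5 + 1.581 = 1.581 m·K/W
Q' = ΔT/ΣR = (144 °C − 29.5 °C)/1.581 = 72.4 W/m

Q' = 72.4 W/m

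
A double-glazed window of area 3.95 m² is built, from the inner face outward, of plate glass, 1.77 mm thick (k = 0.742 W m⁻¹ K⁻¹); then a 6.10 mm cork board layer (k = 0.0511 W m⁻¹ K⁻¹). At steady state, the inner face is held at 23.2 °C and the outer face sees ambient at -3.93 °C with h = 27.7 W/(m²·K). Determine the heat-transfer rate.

Q = 679 W

Series thermal resistances, inner to outer:
  R_plate glass = L/(kA) = 0.00177/(0.742·3.95) = 6.039×10^-4 K/W
  R_cork board = L/(kA) = 0.00610/(0.0511·3.95) = 0.03022 K/W
  R_conv,out = 1/(hA) = 1/(27.7·3.95) = 0.009140 K/W
ΣR = 6.039×10^-4 + 0.03022 + 0.009140 = 0.03996 K/W
Q = ΔT/ΣR = (23.2 °C − -3.93 °C)/0.03996 = 679 W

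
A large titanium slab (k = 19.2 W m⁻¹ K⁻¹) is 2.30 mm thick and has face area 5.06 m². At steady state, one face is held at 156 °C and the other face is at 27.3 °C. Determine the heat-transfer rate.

Q = kA·ΔT/L = 19.2 × 5.06 × |156 °C − 27.3 °C| / 0.00230 = 5.44×10^6 W

Q = 5440 kW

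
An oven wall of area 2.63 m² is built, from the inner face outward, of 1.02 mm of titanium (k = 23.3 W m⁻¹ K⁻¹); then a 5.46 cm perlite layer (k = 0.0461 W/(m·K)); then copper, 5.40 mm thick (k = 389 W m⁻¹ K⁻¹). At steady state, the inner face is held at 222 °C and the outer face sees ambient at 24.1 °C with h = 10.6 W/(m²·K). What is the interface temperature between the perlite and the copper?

Treat each layer as a resistance in series:
  R_titanium = L/(kA) = 0.00102/(23.3·2.63) = 1.665×10^-5 K/W
  R_perlite = L/(kA) = 0.0546/(0.0461·2.63) = 0.4503 K/W
  R_copper = L/(kA) = 0.00540/(389·2.63) = 5.278×10^-6 K/W
  R_conv,out = 1/(hA) = 1/(10.6·2.63) = 0.03587 K/W
ΣR = 1.665×10^-5 + 0.4503 + 5.278×10^-6 + 0.03587 = 0.4862 K/W
Q = ΔT/ΣR = (222 °C − 24.1 °C)/0.4862 = 407.0 W
From the inner boundary to the perlite/copper interface, ΣR_partial = 0.4503 K/W.
T_interface = T_in − Q·ΣR_partial = 222 °C − (407.0)(0.4503) = 38.7 °C

T = 38.7 °C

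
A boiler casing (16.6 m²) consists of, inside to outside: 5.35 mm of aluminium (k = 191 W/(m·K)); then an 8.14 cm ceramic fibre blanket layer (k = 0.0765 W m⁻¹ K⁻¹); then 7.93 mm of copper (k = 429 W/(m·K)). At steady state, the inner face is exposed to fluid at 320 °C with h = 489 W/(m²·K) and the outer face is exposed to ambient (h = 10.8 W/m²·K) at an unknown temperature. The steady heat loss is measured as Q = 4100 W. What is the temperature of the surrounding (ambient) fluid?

Series resistances:
  R_conv,in = 1/(hA) = 1/(489·16.6) = 1.232×10^-4 K/W
  R_aluminium = L/(kA) = 0.00535/(191·16.6) = 1.687×10^-6 K/W
  R_ceramic fibre blanket = L/(kA) = 0.0814/(0.0765·16.6) = 0.06410 K/W
  R_copper = L/(kA) = 0.00793/(429·16.6) = 1.114×10^-6 K/W
  R_conv,out = 1/(hA) = 1/(10.8·16.6) = 0.005578 K/W
ΣR = 0.06980 K/W
ΔT = Q·ΣR = 4100 × 0.06980 = 286.2 K
Heat flows outward, so T_out = T_in − ΔT = 320 − 286.2 = 33.8 °C

T_out = 33.8 °C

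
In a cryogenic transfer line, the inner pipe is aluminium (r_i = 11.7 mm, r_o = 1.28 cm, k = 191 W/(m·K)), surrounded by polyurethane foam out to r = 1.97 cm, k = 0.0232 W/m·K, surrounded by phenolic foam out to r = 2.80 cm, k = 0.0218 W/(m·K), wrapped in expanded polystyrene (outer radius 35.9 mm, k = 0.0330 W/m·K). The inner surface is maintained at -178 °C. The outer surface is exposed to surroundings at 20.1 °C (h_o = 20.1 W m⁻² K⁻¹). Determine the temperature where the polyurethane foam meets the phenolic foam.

Treat each layer as a resistance in series:
  R'_aluminium = ln(0.0128/0.0117)/(2πk) = 0.08986/(2π·191) = 7.487×10^-5 m·K/W
  R'_polyurethane foam = ln(0.0197/0.0128)/(2πk) = 0.4312/(2π·0.0232) = 2.958 m·K/W
  R'_phenolic foam = ln(0.0280/0.0197)/(2πk) = 0.3516/(2π·0.0218) = 2.567 m·K/W
  R'_expanded polystyrene = ln(0.0359/0.0280)/(2πk) = 0.2485/(2π·0.0330) = 1.199 m·K/W
  R'_conv,out = 1/(2πr h) = 1/(2π·0.0359·20.1) = 0.2206 m·K/W
ΣR = 7.487×10^-5 + 2.958 + 2.567 + 1.199 + 0.2206 = 6.945 m·K/W
Q' = ΔT/ΣR = (-178 °C − 20.1 °C)/6.945 = -28.52 W/m
From the inner boundary to the polyurethane foam/phenolic foam interface, ΣR_partial = 2.958 m·K/W.
T_interface = T_in − Q'·ΣR_partial = -178 °C − (-28.52)(2.958) = -93.6 °C

T = -93.6 °C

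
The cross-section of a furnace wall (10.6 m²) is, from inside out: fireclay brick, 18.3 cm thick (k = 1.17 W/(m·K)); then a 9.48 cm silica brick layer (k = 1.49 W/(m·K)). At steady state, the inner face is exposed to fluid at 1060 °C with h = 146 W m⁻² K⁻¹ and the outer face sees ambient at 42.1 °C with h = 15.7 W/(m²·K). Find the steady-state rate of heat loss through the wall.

Q = 37.1 kW

Series thermal resistances, inner to outer:
  R_conv,in = 1/(hA) = 1/(146·10.6) = 6.462×10^-4 K/W
  R_fireclay brick = L/(kA) = 0.183/(1.17·10.6) = 0.01476 K/W
  R_silica brick = L/(kA) = 0.0948/(1.49·10.6) = 0.006002 K/W
  R_conv,out = 1/(hA) = 1/(15.7·10.6) = 0.006009 K/W
ΣR = 6.462×10^-4 + 0.01476 + 0.006002 + 0.006009 = 0.02742 K/W
Q = ΔT/ΣR = (1060 °C − 42.1 °C)/0.02742 = 37100 W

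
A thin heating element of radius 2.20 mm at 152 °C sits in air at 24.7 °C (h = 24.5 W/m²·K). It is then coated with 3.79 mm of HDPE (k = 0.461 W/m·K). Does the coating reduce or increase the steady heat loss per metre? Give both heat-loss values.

Critical radius for a cylinder: r_cr = k/h = 0.0188 m = 1.88 cm.
Outer radius after coating: r₂ = 0.00220 + 0.00379 = 0.00599 m.
Since r₁ < r_cr and r₂ ≤ r_cr, the coating moves toward the maximum at r_cr — heat loss rises.
Bare: R = 1/(2πr₁h) = 2.953 m·K/W; Q = 127.3/2.953 = 43.1 W/m.
Coated: R = R_cond + R_conv = 1.430 m·K/W; Q = 127.3/1.430 = 89.0 W/m.

increases: 43.1 → 89.0 W/m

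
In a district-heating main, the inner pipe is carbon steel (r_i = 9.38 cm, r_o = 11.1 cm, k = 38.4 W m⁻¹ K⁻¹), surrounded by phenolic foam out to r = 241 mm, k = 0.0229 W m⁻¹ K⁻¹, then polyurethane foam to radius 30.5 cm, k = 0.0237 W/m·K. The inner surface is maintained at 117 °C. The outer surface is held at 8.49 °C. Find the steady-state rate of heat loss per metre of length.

Series thermal resistances, inner to outer:
  R'_carbon steel = ln(0.111/0.0938)/(2πk) = 0.1684/(2π·38.4) = 6.978×10^-4 m·K/W
  R'_phenolic foam = ln(0.241/0.111)/(2πk) = 0.7753/(2π·0.0229) = 5.388 m·K/W
  R'_polyurethane foam = ln(0.305/0.241)/(2πk) = 0.2355/(2π·0.0237) = 1.582 m·K/W
ΣR = 6.978×10^-4 + 5.388 + 1.582 = 6.971 m·K/W
Q' = ΔT/ΣR = (117 °C − 8.49 °C)/6.971 = 15.6 W/m

Q' = 15.6 W/m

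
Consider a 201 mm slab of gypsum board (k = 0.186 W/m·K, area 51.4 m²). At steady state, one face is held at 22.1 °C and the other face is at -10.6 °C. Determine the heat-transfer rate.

Q = 1560 W

Q = kA·ΔT/L = 0.186 × 51.4 × |22.1 °C − -10.6 °C| / 0.201 = 1560 W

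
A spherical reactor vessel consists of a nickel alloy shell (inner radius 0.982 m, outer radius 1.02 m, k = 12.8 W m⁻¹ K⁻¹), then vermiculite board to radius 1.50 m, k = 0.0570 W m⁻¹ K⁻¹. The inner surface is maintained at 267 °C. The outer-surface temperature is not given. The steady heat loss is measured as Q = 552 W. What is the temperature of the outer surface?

Sum the resistances:
  R_nickel alloy = (1/0.982 − 1/1.02)/(4πk) = 0.03794/(4π·12.8) = 2.359×10^-4 K/W
  R_vermiculite board = (1/1.02 − 1/1.50)/(4πk) = 0.3137/(4π·0.0570) = 0.4380 K/W
ΣR = 0.4382 K/W
ΔT = Q·ΣR = 552 × 0.4382 = 241.9 K
Heat flows outward, so T_out = T_in − ΔT = 267 − 241.9 = 25.1 °C

T_out = 25.1 °C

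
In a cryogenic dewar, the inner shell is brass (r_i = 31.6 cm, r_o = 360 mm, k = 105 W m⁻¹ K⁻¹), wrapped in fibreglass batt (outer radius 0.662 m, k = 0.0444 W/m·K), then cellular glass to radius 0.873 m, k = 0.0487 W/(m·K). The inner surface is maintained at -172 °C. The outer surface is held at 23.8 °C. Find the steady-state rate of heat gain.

Treat each layer as a resistance in series:
  R_brass = (1/0.316 − 1/0.360)/(4πk) = 0.3868/(4π·105) = 2.931×10^-4 K/W
  R_fibreglass batt = (1/0.360 − 1/0.662)/(4πk) = 1.267/(4π·0.0444) = 2.271 K/W
  R_cellular glass = (1/0.662 − 1/0.873)/(4πk) = 0.3651/(4π·0.0487) = 0.5966 K/W
ΣR = 2.931×10^-4 + 2.271 + 0.5966 = 2.868 K/W
Q = ΔT/ΣR = (-172 °C − 23.8 °C)/2.868 = -68.3 W
(Negative Q ⇒ heat flows inward; heat gain = 68.3 W.)

Q = 68.3 W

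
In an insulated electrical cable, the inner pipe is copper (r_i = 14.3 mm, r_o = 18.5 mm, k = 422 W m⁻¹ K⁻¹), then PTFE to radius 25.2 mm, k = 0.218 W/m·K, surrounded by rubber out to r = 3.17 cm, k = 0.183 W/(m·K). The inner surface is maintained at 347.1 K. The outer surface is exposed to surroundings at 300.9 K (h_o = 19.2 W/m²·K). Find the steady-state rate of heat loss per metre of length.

Resistance network (inner→outer):
  R'_copper = ln(0.0185/0.0143)/(2πk) = 0.2575/(2π·422) = 9.712×10^-5 m·K/W
  R'_PTFE = ln(0.0252/0.0185)/(2πk) = 0.3091/(2π·0.218) = 0.2256 m·K/W
  R'_rubber = ln(0.0317/0.0252)/(2πk) = 0.2295/(2π·0.183) = 0.1996 m·K/W
  R'_conv,out = 1/(2πr h) = 1/(2π·0.0317·19.2) = 0.2615 m·K/W
ΣR = 9.712×10^-5 + 0.2256 + 0.1996 + 0.2615 = 0.6868 m·K/W
Q' = ΔT/ΣR = (347.1 K − 300.9 K)/0.6868 = 67.3 W/m

Q' = 67.3 W/m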